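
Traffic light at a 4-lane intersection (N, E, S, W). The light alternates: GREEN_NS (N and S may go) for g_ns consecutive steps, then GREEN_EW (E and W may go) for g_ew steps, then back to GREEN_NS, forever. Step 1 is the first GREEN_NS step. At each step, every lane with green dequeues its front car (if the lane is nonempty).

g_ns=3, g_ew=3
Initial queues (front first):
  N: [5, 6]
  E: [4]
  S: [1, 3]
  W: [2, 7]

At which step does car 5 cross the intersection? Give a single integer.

Step 1 [NS]: N:car5-GO,E:wait,S:car1-GO,W:wait | queues: N=1 E=1 S=1 W=2
Step 2 [NS]: N:car6-GO,E:wait,S:car3-GO,W:wait | queues: N=0 E=1 S=0 W=2
Step 3 [NS]: N:empty,E:wait,S:empty,W:wait | queues: N=0 E=1 S=0 W=2
Step 4 [EW]: N:wait,E:car4-GO,S:wait,W:car2-GO | queues: N=0 E=0 S=0 W=1
Step 5 [EW]: N:wait,E:empty,S:wait,W:car7-GO | queues: N=0 E=0 S=0 W=0
Car 5 crosses at step 1

1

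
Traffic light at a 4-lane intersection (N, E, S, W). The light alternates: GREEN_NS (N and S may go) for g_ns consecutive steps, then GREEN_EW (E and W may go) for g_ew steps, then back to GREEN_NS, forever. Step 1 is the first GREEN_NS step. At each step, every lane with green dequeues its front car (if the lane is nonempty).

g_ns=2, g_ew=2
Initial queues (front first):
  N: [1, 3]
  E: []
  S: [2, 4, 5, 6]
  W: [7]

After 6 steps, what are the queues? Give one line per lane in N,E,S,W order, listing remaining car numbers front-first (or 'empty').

Step 1 [NS]: N:car1-GO,E:wait,S:car2-GO,W:wait | queues: N=1 E=0 S=3 W=1
Step 2 [NS]: N:car3-GO,E:wait,S:car4-GO,W:wait | queues: N=0 E=0 S=2 W=1
Step 3 [EW]: N:wait,E:empty,S:wait,W:car7-GO | queues: N=0 E=0 S=2 W=0
Step 4 [EW]: N:wait,E:empty,S:wait,W:empty | queues: N=0 E=0 S=2 W=0
Step 5 [NS]: N:empty,E:wait,S:car5-GO,W:wait | queues: N=0 E=0 S=1 W=0
Step 6 [NS]: N:empty,E:wait,S:car6-GO,W:wait | queues: N=0 E=0 S=0 W=0

N: empty
E: empty
S: empty
W: empty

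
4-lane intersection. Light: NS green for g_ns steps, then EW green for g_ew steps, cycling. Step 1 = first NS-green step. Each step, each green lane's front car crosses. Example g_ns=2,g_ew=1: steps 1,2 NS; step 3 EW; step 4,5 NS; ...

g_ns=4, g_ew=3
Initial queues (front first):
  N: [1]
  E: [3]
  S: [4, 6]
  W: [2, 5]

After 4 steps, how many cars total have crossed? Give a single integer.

Answer: 3

Derivation:
Step 1 [NS]: N:car1-GO,E:wait,S:car4-GO,W:wait | queues: N=0 E=1 S=1 W=2
Step 2 [NS]: N:empty,E:wait,S:car6-GO,W:wait | queues: N=0 E=1 S=0 W=2
Step 3 [NS]: N:empty,E:wait,S:empty,W:wait | queues: N=0 E=1 S=0 W=2
Step 4 [NS]: N:empty,E:wait,S:empty,W:wait | queues: N=0 E=1 S=0 W=2
Cars crossed by step 4: 3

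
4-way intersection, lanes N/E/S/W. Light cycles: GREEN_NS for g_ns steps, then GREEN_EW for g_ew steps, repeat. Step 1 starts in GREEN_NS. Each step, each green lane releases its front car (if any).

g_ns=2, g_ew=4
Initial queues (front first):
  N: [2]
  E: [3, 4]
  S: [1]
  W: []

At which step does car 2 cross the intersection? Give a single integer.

Step 1 [NS]: N:car2-GO,E:wait,S:car1-GO,W:wait | queues: N=0 E=2 S=0 W=0
Step 2 [NS]: N:empty,E:wait,S:empty,W:wait | queues: N=0 E=2 S=0 W=0
Step 3 [EW]: N:wait,E:car3-GO,S:wait,W:empty | queues: N=0 E=1 S=0 W=0
Step 4 [EW]: N:wait,E:car4-GO,S:wait,W:empty | queues: N=0 E=0 S=0 W=0
Car 2 crosses at step 1

1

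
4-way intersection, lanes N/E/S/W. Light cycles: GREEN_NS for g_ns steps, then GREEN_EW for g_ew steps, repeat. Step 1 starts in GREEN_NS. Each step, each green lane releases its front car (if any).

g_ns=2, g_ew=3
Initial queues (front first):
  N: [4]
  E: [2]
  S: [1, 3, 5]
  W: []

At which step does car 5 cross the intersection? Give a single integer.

Step 1 [NS]: N:car4-GO,E:wait,S:car1-GO,W:wait | queues: N=0 E=1 S=2 W=0
Step 2 [NS]: N:empty,E:wait,S:car3-GO,W:wait | queues: N=0 E=1 S=1 W=0
Step 3 [EW]: N:wait,E:car2-GO,S:wait,W:empty | queues: N=0 E=0 S=1 W=0
Step 4 [EW]: N:wait,E:empty,S:wait,W:empty | queues: N=0 E=0 S=1 W=0
Step 5 [EW]: N:wait,E:empty,S:wait,W:empty | queues: N=0 E=0 S=1 W=0
Step 6 [NS]: N:empty,E:wait,S:car5-GO,W:wait | queues: N=0 E=0 S=0 W=0
Car 5 crosses at step 6

6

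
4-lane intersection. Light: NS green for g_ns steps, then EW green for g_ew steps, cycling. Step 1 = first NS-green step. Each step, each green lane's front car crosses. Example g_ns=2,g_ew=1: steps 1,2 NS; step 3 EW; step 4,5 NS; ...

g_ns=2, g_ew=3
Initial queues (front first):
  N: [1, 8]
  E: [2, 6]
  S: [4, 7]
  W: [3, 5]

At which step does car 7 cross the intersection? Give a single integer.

Step 1 [NS]: N:car1-GO,E:wait,S:car4-GO,W:wait | queues: N=1 E=2 S=1 W=2
Step 2 [NS]: N:car8-GO,E:wait,S:car7-GO,W:wait | queues: N=0 E=2 S=0 W=2
Step 3 [EW]: N:wait,E:car2-GO,S:wait,W:car3-GO | queues: N=0 E=1 S=0 W=1
Step 4 [EW]: N:wait,E:car6-GO,S:wait,W:car5-GO | queues: N=0 E=0 S=0 W=0
Car 7 crosses at step 2

2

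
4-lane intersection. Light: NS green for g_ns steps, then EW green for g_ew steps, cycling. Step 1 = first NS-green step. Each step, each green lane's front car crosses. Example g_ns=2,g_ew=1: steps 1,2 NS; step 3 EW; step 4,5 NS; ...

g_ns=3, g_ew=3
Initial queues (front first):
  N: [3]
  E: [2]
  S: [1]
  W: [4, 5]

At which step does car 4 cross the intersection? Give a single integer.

Step 1 [NS]: N:car3-GO,E:wait,S:car1-GO,W:wait | queues: N=0 E=1 S=0 W=2
Step 2 [NS]: N:empty,E:wait,S:empty,W:wait | queues: N=0 E=1 S=0 W=2
Step 3 [NS]: N:empty,E:wait,S:empty,W:wait | queues: N=0 E=1 S=0 W=2
Step 4 [EW]: N:wait,E:car2-GO,S:wait,W:car4-GO | queues: N=0 E=0 S=0 W=1
Step 5 [EW]: N:wait,E:empty,S:wait,W:car5-GO | queues: N=0 E=0 S=0 W=0
Car 4 crosses at step 4

4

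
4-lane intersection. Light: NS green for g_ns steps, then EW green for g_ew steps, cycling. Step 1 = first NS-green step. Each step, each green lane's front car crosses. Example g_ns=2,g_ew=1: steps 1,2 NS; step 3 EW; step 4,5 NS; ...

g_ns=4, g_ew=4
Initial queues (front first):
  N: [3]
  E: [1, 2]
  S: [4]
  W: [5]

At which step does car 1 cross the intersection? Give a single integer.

Step 1 [NS]: N:car3-GO,E:wait,S:car4-GO,W:wait | queues: N=0 E=2 S=0 W=1
Step 2 [NS]: N:empty,E:wait,S:empty,W:wait | queues: N=0 E=2 S=0 W=1
Step 3 [NS]: N:empty,E:wait,S:empty,W:wait | queues: N=0 E=2 S=0 W=1
Step 4 [NS]: N:empty,E:wait,S:empty,W:wait | queues: N=0 E=2 S=0 W=1
Step 5 [EW]: N:wait,E:car1-GO,S:wait,W:car5-GO | queues: N=0 E=1 S=0 W=0
Step 6 [EW]: N:wait,E:car2-GO,S:wait,W:empty | queues: N=0 E=0 S=0 W=0
Car 1 crosses at step 5

5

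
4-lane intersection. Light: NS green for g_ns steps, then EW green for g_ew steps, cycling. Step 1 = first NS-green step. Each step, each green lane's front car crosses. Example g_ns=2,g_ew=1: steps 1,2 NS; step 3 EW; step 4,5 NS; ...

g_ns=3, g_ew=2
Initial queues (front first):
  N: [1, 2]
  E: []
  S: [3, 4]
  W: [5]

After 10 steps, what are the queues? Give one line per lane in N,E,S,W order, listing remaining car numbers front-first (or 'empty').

Step 1 [NS]: N:car1-GO,E:wait,S:car3-GO,W:wait | queues: N=1 E=0 S=1 W=1
Step 2 [NS]: N:car2-GO,E:wait,S:car4-GO,W:wait | queues: N=0 E=0 S=0 W=1
Step 3 [NS]: N:empty,E:wait,S:empty,W:wait | queues: N=0 E=0 S=0 W=1
Step 4 [EW]: N:wait,E:empty,S:wait,W:car5-GO | queues: N=0 E=0 S=0 W=0

N: empty
E: empty
S: empty
W: empty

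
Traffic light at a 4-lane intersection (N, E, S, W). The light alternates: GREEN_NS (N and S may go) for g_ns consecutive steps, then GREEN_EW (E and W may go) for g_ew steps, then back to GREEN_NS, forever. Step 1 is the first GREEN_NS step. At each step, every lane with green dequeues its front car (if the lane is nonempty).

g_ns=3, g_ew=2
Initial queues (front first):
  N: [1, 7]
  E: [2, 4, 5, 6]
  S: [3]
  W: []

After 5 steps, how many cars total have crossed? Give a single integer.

Answer: 5

Derivation:
Step 1 [NS]: N:car1-GO,E:wait,S:car3-GO,W:wait | queues: N=1 E=4 S=0 W=0
Step 2 [NS]: N:car7-GO,E:wait,S:empty,W:wait | queues: N=0 E=4 S=0 W=0
Step 3 [NS]: N:empty,E:wait,S:empty,W:wait | queues: N=0 E=4 S=0 W=0
Step 4 [EW]: N:wait,E:car2-GO,S:wait,W:empty | queues: N=0 E=3 S=0 W=0
Step 5 [EW]: N:wait,E:car4-GO,S:wait,W:empty | queues: N=0 E=2 S=0 W=0
Cars crossed by step 5: 5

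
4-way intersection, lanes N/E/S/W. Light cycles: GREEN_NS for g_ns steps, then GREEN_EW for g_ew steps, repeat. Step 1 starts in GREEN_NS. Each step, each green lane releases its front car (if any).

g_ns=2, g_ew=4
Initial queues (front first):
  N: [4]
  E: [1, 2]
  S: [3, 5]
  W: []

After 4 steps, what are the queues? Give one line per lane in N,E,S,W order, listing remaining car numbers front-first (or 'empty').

Step 1 [NS]: N:car4-GO,E:wait,S:car3-GO,W:wait | queues: N=0 E=2 S=1 W=0
Step 2 [NS]: N:empty,E:wait,S:car5-GO,W:wait | queues: N=0 E=2 S=0 W=0
Step 3 [EW]: N:wait,E:car1-GO,S:wait,W:empty | queues: N=0 E=1 S=0 W=0
Step 4 [EW]: N:wait,E:car2-GO,S:wait,W:empty | queues: N=0 E=0 S=0 W=0

N: empty
E: empty
S: empty
W: empty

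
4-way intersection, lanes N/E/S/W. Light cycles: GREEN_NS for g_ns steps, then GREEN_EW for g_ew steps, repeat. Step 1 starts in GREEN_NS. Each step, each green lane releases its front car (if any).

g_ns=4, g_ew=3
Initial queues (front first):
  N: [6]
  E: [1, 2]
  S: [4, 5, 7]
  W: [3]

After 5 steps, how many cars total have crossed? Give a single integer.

Answer: 6

Derivation:
Step 1 [NS]: N:car6-GO,E:wait,S:car4-GO,W:wait | queues: N=0 E=2 S=2 W=1
Step 2 [NS]: N:empty,E:wait,S:car5-GO,W:wait | queues: N=0 E=2 S=1 W=1
Step 3 [NS]: N:empty,E:wait,S:car7-GO,W:wait | queues: N=0 E=2 S=0 W=1
Step 4 [NS]: N:empty,E:wait,S:empty,W:wait | queues: N=0 E=2 S=0 W=1
Step 5 [EW]: N:wait,E:car1-GO,S:wait,W:car3-GO | queues: N=0 E=1 S=0 W=0
Cars crossed by step 5: 6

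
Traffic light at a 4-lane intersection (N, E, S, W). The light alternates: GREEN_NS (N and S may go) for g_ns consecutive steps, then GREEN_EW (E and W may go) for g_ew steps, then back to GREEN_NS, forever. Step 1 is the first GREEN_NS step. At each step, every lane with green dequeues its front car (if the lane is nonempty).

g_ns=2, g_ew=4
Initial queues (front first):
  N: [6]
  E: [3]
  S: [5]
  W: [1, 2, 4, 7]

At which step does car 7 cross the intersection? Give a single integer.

Step 1 [NS]: N:car6-GO,E:wait,S:car5-GO,W:wait | queues: N=0 E=1 S=0 W=4
Step 2 [NS]: N:empty,E:wait,S:empty,W:wait | queues: N=0 E=1 S=0 W=4
Step 3 [EW]: N:wait,E:car3-GO,S:wait,W:car1-GO | queues: N=0 E=0 S=0 W=3
Step 4 [EW]: N:wait,E:empty,S:wait,W:car2-GO | queues: N=0 E=0 S=0 W=2
Step 5 [EW]: N:wait,E:empty,S:wait,W:car4-GO | queues: N=0 E=0 S=0 W=1
Step 6 [EW]: N:wait,E:empty,S:wait,W:car7-GO | queues: N=0 E=0 S=0 W=0
Car 7 crosses at step 6

6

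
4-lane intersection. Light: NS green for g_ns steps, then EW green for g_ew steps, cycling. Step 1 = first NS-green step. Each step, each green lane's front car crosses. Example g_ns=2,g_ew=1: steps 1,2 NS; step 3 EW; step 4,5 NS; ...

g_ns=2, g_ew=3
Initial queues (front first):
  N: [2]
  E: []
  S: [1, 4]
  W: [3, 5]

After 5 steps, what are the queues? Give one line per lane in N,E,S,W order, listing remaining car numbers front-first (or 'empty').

Step 1 [NS]: N:car2-GO,E:wait,S:car1-GO,W:wait | queues: N=0 E=0 S=1 W=2
Step 2 [NS]: N:empty,E:wait,S:car4-GO,W:wait | queues: N=0 E=0 S=0 W=2
Step 3 [EW]: N:wait,E:empty,S:wait,W:car3-GO | queues: N=0 E=0 S=0 W=1
Step 4 [EW]: N:wait,E:empty,S:wait,W:car5-GO | queues: N=0 E=0 S=0 W=0

N: empty
E: empty
S: empty
W: empty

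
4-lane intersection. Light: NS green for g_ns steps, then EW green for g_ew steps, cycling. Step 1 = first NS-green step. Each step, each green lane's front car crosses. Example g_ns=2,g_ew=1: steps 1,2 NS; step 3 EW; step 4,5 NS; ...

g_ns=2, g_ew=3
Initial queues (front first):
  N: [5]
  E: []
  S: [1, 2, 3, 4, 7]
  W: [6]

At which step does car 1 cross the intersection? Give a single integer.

Step 1 [NS]: N:car5-GO,E:wait,S:car1-GO,W:wait | queues: N=0 E=0 S=4 W=1
Step 2 [NS]: N:empty,E:wait,S:car2-GO,W:wait | queues: N=0 E=0 S=3 W=1
Step 3 [EW]: N:wait,E:empty,S:wait,W:car6-GO | queues: N=0 E=0 S=3 W=0
Step 4 [EW]: N:wait,E:empty,S:wait,W:empty | queues: N=0 E=0 S=3 W=0
Step 5 [EW]: N:wait,E:empty,S:wait,W:empty | queues: N=0 E=0 S=3 W=0
Step 6 [NS]: N:empty,E:wait,S:car3-GO,W:wait | queues: N=0 E=0 S=2 W=0
Step 7 [NS]: N:empty,E:wait,S:car4-GO,W:wait | queues: N=0 E=0 S=1 W=0
Step 8 [EW]: N:wait,E:empty,S:wait,W:empty | queues: N=0 E=0 S=1 W=0
Step 9 [EW]: N:wait,E:empty,S:wait,W:empty | queues: N=0 E=0 S=1 W=0
Step 10 [EW]: N:wait,E:empty,S:wait,W:empty | queues: N=0 E=0 S=1 W=0
Step 11 [NS]: N:empty,E:wait,S:car7-GO,W:wait | queues: N=0 E=0 S=0 W=0
Car 1 crosses at step 1

1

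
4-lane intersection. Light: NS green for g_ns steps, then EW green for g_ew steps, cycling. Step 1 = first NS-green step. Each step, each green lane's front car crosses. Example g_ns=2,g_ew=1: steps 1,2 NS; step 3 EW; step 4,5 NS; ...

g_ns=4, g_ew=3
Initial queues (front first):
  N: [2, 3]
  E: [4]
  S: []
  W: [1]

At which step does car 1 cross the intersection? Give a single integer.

Step 1 [NS]: N:car2-GO,E:wait,S:empty,W:wait | queues: N=1 E=1 S=0 W=1
Step 2 [NS]: N:car3-GO,E:wait,S:empty,W:wait | queues: N=0 E=1 S=0 W=1
Step 3 [NS]: N:empty,E:wait,S:empty,W:wait | queues: N=0 E=1 S=0 W=1
Step 4 [NS]: N:empty,E:wait,S:empty,W:wait | queues: N=0 E=1 S=0 W=1
Step 5 [EW]: N:wait,E:car4-GO,S:wait,W:car1-GO | queues: N=0 E=0 S=0 W=0
Car 1 crosses at step 5

5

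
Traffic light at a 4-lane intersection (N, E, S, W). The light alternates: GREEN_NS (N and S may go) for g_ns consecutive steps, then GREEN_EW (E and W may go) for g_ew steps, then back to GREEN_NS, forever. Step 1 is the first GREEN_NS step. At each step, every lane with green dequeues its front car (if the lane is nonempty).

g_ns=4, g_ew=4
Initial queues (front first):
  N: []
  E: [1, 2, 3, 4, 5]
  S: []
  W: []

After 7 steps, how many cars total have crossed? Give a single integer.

Answer: 3

Derivation:
Step 1 [NS]: N:empty,E:wait,S:empty,W:wait | queues: N=0 E=5 S=0 W=0
Step 2 [NS]: N:empty,E:wait,S:empty,W:wait | queues: N=0 E=5 S=0 W=0
Step 3 [NS]: N:empty,E:wait,S:empty,W:wait | queues: N=0 E=5 S=0 W=0
Step 4 [NS]: N:empty,E:wait,S:empty,W:wait | queues: N=0 E=5 S=0 W=0
Step 5 [EW]: N:wait,E:car1-GO,S:wait,W:empty | queues: N=0 E=4 S=0 W=0
Step 6 [EW]: N:wait,E:car2-GO,S:wait,W:empty | queues: N=0 E=3 S=0 W=0
Step 7 [EW]: N:wait,E:car3-GO,S:wait,W:empty | queues: N=0 E=2 S=0 W=0
Cars crossed by step 7: 3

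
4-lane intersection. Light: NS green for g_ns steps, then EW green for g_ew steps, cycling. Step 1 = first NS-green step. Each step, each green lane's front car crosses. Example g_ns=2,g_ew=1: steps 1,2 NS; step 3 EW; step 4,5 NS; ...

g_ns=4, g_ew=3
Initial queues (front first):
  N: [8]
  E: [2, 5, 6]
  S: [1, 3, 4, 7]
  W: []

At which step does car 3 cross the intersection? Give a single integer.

Step 1 [NS]: N:car8-GO,E:wait,S:car1-GO,W:wait | queues: N=0 E=3 S=3 W=0
Step 2 [NS]: N:empty,E:wait,S:car3-GO,W:wait | queues: N=0 E=3 S=2 W=0
Step 3 [NS]: N:empty,E:wait,S:car4-GO,W:wait | queues: N=0 E=3 S=1 W=0
Step 4 [NS]: N:empty,E:wait,S:car7-GO,W:wait | queues: N=0 E=3 S=0 W=0
Step 5 [EW]: N:wait,E:car2-GO,S:wait,W:empty | queues: N=0 E=2 S=0 W=0
Step 6 [EW]: N:wait,E:car5-GO,S:wait,W:empty | queues: N=0 E=1 S=0 W=0
Step 7 [EW]: N:wait,E:car6-GO,S:wait,W:empty | queues: N=0 E=0 S=0 W=0
Car 3 crosses at step 2

2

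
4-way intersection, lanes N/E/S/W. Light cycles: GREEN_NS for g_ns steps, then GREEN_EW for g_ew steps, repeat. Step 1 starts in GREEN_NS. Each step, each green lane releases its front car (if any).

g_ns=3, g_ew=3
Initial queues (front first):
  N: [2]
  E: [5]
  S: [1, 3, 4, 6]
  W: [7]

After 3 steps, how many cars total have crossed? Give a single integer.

Step 1 [NS]: N:car2-GO,E:wait,S:car1-GO,W:wait | queues: N=0 E=1 S=3 W=1
Step 2 [NS]: N:empty,E:wait,S:car3-GO,W:wait | queues: N=0 E=1 S=2 W=1
Step 3 [NS]: N:empty,E:wait,S:car4-GO,W:wait | queues: N=0 E=1 S=1 W=1
Cars crossed by step 3: 4

Answer: 4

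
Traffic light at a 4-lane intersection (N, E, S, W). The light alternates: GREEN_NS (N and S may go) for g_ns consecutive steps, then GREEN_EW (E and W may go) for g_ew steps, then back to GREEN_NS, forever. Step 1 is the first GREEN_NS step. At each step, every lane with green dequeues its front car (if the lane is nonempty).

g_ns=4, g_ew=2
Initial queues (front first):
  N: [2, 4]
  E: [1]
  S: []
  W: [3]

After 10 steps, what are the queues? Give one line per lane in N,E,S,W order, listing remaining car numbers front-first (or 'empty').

Step 1 [NS]: N:car2-GO,E:wait,S:empty,W:wait | queues: N=1 E=1 S=0 W=1
Step 2 [NS]: N:car4-GO,E:wait,S:empty,W:wait | queues: N=0 E=1 S=0 W=1
Step 3 [NS]: N:empty,E:wait,S:empty,W:wait | queues: N=0 E=1 S=0 W=1
Step 4 [NS]: N:empty,E:wait,S:empty,W:wait | queues: N=0 E=1 S=0 W=1
Step 5 [EW]: N:wait,E:car1-GO,S:wait,W:car3-GO | queues: N=0 E=0 S=0 W=0

N: empty
E: empty
S: empty
W: empty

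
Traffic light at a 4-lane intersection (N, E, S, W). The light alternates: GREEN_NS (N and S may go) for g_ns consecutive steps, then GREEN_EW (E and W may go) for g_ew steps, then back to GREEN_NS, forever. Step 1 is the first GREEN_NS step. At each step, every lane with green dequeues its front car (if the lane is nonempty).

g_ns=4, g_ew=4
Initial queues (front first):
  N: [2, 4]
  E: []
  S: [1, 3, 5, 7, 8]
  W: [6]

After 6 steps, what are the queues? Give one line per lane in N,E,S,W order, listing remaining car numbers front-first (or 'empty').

Step 1 [NS]: N:car2-GO,E:wait,S:car1-GO,W:wait | queues: N=1 E=0 S=4 W=1
Step 2 [NS]: N:car4-GO,E:wait,S:car3-GO,W:wait | queues: N=0 E=0 S=3 W=1
Step 3 [NS]: N:empty,E:wait,S:car5-GO,W:wait | queues: N=0 E=0 S=2 W=1
Step 4 [NS]: N:empty,E:wait,S:car7-GO,W:wait | queues: N=0 E=0 S=1 W=1
Step 5 [EW]: N:wait,E:empty,S:wait,W:car6-GO | queues: N=0 E=0 S=1 W=0
Step 6 [EW]: N:wait,E:empty,S:wait,W:empty | queues: N=0 E=0 S=1 W=0

N: empty
E: empty
S: 8
W: empty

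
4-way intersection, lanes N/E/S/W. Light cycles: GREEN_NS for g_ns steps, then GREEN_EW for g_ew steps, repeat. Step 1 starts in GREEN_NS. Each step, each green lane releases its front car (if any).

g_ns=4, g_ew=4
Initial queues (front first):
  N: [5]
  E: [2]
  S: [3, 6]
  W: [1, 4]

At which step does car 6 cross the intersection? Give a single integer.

Step 1 [NS]: N:car5-GO,E:wait,S:car3-GO,W:wait | queues: N=0 E=1 S=1 W=2
Step 2 [NS]: N:empty,E:wait,S:car6-GO,W:wait | queues: N=0 E=1 S=0 W=2
Step 3 [NS]: N:empty,E:wait,S:empty,W:wait | queues: N=0 E=1 S=0 W=2
Step 4 [NS]: N:empty,E:wait,S:empty,W:wait | queues: N=0 E=1 S=0 W=2
Step 5 [EW]: N:wait,E:car2-GO,S:wait,W:car1-GO | queues: N=0 E=0 S=0 W=1
Step 6 [EW]: N:wait,E:empty,S:wait,W:car4-GO | queues: N=0 E=0 S=0 W=0
Car 6 crosses at step 2

2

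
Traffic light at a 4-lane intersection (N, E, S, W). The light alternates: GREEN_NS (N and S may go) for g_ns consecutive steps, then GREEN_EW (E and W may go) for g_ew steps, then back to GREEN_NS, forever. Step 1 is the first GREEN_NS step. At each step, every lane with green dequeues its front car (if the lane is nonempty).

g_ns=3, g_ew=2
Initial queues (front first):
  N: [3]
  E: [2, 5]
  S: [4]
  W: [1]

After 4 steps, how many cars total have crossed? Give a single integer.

Step 1 [NS]: N:car3-GO,E:wait,S:car4-GO,W:wait | queues: N=0 E=2 S=0 W=1
Step 2 [NS]: N:empty,E:wait,S:empty,W:wait | queues: N=0 E=2 S=0 W=1
Step 3 [NS]: N:empty,E:wait,S:empty,W:wait | queues: N=0 E=2 S=0 W=1
Step 4 [EW]: N:wait,E:car2-GO,S:wait,W:car1-GO | queues: N=0 E=1 S=0 W=0
Cars crossed by step 4: 4

Answer: 4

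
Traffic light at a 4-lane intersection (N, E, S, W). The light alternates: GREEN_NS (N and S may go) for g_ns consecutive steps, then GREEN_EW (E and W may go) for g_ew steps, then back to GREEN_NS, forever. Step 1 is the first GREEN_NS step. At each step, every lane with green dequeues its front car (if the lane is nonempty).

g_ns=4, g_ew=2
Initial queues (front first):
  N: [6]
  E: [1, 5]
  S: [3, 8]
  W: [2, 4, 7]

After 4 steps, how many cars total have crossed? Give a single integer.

Answer: 3

Derivation:
Step 1 [NS]: N:car6-GO,E:wait,S:car3-GO,W:wait | queues: N=0 E=2 S=1 W=3
Step 2 [NS]: N:empty,E:wait,S:car8-GO,W:wait | queues: N=0 E=2 S=0 W=3
Step 3 [NS]: N:empty,E:wait,S:empty,W:wait | queues: N=0 E=2 S=0 W=3
Step 4 [NS]: N:empty,E:wait,S:empty,W:wait | queues: N=0 E=2 S=0 W=3
Cars crossed by step 4: 3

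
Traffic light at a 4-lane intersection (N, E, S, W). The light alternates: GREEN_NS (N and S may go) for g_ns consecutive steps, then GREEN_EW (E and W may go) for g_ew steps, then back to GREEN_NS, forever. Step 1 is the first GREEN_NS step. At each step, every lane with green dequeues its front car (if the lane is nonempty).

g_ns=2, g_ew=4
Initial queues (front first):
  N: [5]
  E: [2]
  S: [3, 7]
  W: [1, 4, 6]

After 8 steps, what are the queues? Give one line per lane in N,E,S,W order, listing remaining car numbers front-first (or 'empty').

Step 1 [NS]: N:car5-GO,E:wait,S:car3-GO,W:wait | queues: N=0 E=1 S=1 W=3
Step 2 [NS]: N:empty,E:wait,S:car7-GO,W:wait | queues: N=0 E=1 S=0 W=3
Step 3 [EW]: N:wait,E:car2-GO,S:wait,W:car1-GO | queues: N=0 E=0 S=0 W=2
Step 4 [EW]: N:wait,E:empty,S:wait,W:car4-GO | queues: N=0 E=0 S=0 W=1
Step 5 [EW]: N:wait,E:empty,S:wait,W:car6-GO | queues: N=0 E=0 S=0 W=0

N: empty
E: empty
S: empty
W: empty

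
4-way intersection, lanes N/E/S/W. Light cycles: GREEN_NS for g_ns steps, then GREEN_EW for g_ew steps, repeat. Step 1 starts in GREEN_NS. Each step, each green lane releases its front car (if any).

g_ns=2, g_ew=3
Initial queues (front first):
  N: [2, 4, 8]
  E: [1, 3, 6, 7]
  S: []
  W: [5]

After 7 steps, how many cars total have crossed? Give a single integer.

Step 1 [NS]: N:car2-GO,E:wait,S:empty,W:wait | queues: N=2 E=4 S=0 W=1
Step 2 [NS]: N:car4-GO,E:wait,S:empty,W:wait | queues: N=1 E=4 S=0 W=1
Step 3 [EW]: N:wait,E:car1-GO,S:wait,W:car5-GO | queues: N=1 E=3 S=0 W=0
Step 4 [EW]: N:wait,E:car3-GO,S:wait,W:empty | queues: N=1 E=2 S=0 W=0
Step 5 [EW]: N:wait,E:car6-GO,S:wait,W:empty | queues: N=1 E=1 S=0 W=0
Step 6 [NS]: N:car8-GO,E:wait,S:empty,W:wait | queues: N=0 E=1 S=0 W=0
Step 7 [NS]: N:empty,E:wait,S:empty,W:wait | queues: N=0 E=1 S=0 W=0
Cars crossed by step 7: 7

Answer: 7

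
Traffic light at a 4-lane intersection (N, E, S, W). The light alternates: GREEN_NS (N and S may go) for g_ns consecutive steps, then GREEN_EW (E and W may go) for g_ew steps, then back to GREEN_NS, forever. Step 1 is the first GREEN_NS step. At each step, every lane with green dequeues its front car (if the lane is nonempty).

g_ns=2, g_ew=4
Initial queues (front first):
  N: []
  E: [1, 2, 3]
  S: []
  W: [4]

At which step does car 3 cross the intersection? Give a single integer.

Step 1 [NS]: N:empty,E:wait,S:empty,W:wait | queues: N=0 E=3 S=0 W=1
Step 2 [NS]: N:empty,E:wait,S:empty,W:wait | queues: N=0 E=3 S=0 W=1
Step 3 [EW]: N:wait,E:car1-GO,S:wait,W:car4-GO | queues: N=0 E=2 S=0 W=0
Step 4 [EW]: N:wait,E:car2-GO,S:wait,W:empty | queues: N=0 E=1 S=0 W=0
Step 5 [EW]: N:wait,E:car3-GO,S:wait,W:empty | queues: N=0 E=0 S=0 W=0
Car 3 crosses at step 5

5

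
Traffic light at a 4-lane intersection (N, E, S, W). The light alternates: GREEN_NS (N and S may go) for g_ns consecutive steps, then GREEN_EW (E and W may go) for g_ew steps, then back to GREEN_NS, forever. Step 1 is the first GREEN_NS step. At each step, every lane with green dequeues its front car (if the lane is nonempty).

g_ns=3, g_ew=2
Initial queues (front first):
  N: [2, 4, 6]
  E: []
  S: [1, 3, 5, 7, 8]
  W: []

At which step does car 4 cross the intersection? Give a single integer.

Step 1 [NS]: N:car2-GO,E:wait,S:car1-GO,W:wait | queues: N=2 E=0 S=4 W=0
Step 2 [NS]: N:car4-GO,E:wait,S:car3-GO,W:wait | queues: N=1 E=0 S=3 W=0
Step 3 [NS]: N:car6-GO,E:wait,S:car5-GO,W:wait | queues: N=0 E=0 S=2 W=0
Step 4 [EW]: N:wait,E:empty,S:wait,W:empty | queues: N=0 E=0 S=2 W=0
Step 5 [EW]: N:wait,E:empty,S:wait,W:empty | queues: N=0 E=0 S=2 W=0
Step 6 [NS]: N:empty,E:wait,S:car7-GO,W:wait | queues: N=0 E=0 S=1 W=0
Step 7 [NS]: N:empty,E:wait,S:car8-GO,W:wait | queues: N=0 E=0 S=0 W=0
Car 4 crosses at step 2

2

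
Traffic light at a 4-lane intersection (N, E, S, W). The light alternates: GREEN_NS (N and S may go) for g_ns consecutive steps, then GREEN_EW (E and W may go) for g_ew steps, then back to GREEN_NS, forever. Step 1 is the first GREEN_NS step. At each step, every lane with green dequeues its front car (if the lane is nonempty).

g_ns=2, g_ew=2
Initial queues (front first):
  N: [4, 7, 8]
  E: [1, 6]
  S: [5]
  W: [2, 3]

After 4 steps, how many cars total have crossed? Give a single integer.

Step 1 [NS]: N:car4-GO,E:wait,S:car5-GO,W:wait | queues: N=2 E=2 S=0 W=2
Step 2 [NS]: N:car7-GO,E:wait,S:empty,W:wait | queues: N=1 E=2 S=0 W=2
Step 3 [EW]: N:wait,E:car1-GO,S:wait,W:car2-GO | queues: N=1 E=1 S=0 W=1
Step 4 [EW]: N:wait,E:car6-GO,S:wait,W:car3-GO | queues: N=1 E=0 S=0 W=0
Cars crossed by step 4: 7

Answer: 7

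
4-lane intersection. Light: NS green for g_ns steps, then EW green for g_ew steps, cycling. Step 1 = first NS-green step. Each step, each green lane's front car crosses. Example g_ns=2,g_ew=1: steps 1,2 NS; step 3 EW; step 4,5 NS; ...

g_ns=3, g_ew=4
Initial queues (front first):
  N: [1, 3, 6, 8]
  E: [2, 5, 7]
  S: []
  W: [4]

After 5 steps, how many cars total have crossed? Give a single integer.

Answer: 6

Derivation:
Step 1 [NS]: N:car1-GO,E:wait,S:empty,W:wait | queues: N=3 E=3 S=0 W=1
Step 2 [NS]: N:car3-GO,E:wait,S:empty,W:wait | queues: N=2 E=3 S=0 W=1
Step 3 [NS]: N:car6-GO,E:wait,S:empty,W:wait | queues: N=1 E=3 S=0 W=1
Step 4 [EW]: N:wait,E:car2-GO,S:wait,W:car4-GO | queues: N=1 E=2 S=0 W=0
Step 5 [EW]: N:wait,E:car5-GO,S:wait,W:empty | queues: N=1 E=1 S=0 W=0
Cars crossed by step 5: 6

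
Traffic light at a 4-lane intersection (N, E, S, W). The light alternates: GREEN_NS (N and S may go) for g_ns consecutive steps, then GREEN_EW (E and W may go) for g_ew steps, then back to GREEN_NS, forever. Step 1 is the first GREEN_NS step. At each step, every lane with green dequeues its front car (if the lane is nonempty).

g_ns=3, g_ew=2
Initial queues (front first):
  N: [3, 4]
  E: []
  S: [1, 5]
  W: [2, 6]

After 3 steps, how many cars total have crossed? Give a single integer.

Step 1 [NS]: N:car3-GO,E:wait,S:car1-GO,W:wait | queues: N=1 E=0 S=1 W=2
Step 2 [NS]: N:car4-GO,E:wait,S:car5-GO,W:wait | queues: N=0 E=0 S=0 W=2
Step 3 [NS]: N:empty,E:wait,S:empty,W:wait | queues: N=0 E=0 S=0 W=2
Cars crossed by step 3: 4

Answer: 4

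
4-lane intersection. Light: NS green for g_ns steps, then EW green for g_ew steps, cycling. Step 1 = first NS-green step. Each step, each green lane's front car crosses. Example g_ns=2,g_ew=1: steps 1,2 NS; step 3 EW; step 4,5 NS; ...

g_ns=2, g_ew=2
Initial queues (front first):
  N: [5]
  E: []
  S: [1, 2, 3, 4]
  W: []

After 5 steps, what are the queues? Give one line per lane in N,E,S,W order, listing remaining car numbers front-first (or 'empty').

Step 1 [NS]: N:car5-GO,E:wait,S:car1-GO,W:wait | queues: N=0 E=0 S=3 W=0
Step 2 [NS]: N:empty,E:wait,S:car2-GO,W:wait | queues: N=0 E=0 S=2 W=0
Step 3 [EW]: N:wait,E:empty,S:wait,W:empty | queues: N=0 E=0 S=2 W=0
Step 4 [EW]: N:wait,E:empty,S:wait,W:empty | queues: N=0 E=0 S=2 W=0
Step 5 [NS]: N:empty,E:wait,S:car3-GO,W:wait | queues: N=0 E=0 S=1 W=0

N: empty
E: empty
S: 4
W: empty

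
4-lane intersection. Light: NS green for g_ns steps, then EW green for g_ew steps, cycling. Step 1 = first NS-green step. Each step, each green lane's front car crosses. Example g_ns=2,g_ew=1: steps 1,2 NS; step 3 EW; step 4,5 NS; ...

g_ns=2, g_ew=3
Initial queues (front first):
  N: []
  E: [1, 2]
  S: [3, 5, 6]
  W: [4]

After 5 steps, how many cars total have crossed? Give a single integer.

Answer: 5

Derivation:
Step 1 [NS]: N:empty,E:wait,S:car3-GO,W:wait | queues: N=0 E=2 S=2 W=1
Step 2 [NS]: N:empty,E:wait,S:car5-GO,W:wait | queues: N=0 E=2 S=1 W=1
Step 3 [EW]: N:wait,E:car1-GO,S:wait,W:car4-GO | queues: N=0 E=1 S=1 W=0
Step 4 [EW]: N:wait,E:car2-GO,S:wait,W:empty | queues: N=0 E=0 S=1 W=0
Step 5 [EW]: N:wait,E:empty,S:wait,W:empty | queues: N=0 E=0 S=1 W=0
Cars crossed by step 5: 5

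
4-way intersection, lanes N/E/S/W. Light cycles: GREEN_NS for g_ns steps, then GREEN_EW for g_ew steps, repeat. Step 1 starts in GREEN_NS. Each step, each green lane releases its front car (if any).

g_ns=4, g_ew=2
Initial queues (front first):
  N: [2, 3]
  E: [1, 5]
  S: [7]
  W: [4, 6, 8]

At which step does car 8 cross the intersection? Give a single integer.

Step 1 [NS]: N:car2-GO,E:wait,S:car7-GO,W:wait | queues: N=1 E=2 S=0 W=3
Step 2 [NS]: N:car3-GO,E:wait,S:empty,W:wait | queues: N=0 E=2 S=0 W=3
Step 3 [NS]: N:empty,E:wait,S:empty,W:wait | queues: N=0 E=2 S=0 W=3
Step 4 [NS]: N:empty,E:wait,S:empty,W:wait | queues: N=0 E=2 S=0 W=3
Step 5 [EW]: N:wait,E:car1-GO,S:wait,W:car4-GO | queues: N=0 E=1 S=0 W=2
Step 6 [EW]: N:wait,E:car5-GO,S:wait,W:car6-GO | queues: N=0 E=0 S=0 W=1
Step 7 [NS]: N:empty,E:wait,S:empty,W:wait | queues: N=0 E=0 S=0 W=1
Step 8 [NS]: N:empty,E:wait,S:empty,W:wait | queues: N=0 E=0 S=0 W=1
Step 9 [NS]: N:empty,E:wait,S:empty,W:wait | queues: N=0 E=0 S=0 W=1
Step 10 [NS]: N:empty,E:wait,S:empty,W:wait | queues: N=0 E=0 S=0 W=1
Step 11 [EW]: N:wait,E:empty,S:wait,W:car8-GO | queues: N=0 E=0 S=0 W=0
Car 8 crosses at step 11

11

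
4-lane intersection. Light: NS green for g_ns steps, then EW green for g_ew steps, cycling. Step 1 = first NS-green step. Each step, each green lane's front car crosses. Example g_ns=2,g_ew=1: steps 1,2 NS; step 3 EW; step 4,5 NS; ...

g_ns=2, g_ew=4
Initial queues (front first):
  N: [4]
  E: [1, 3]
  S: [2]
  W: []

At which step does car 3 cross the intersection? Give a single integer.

Step 1 [NS]: N:car4-GO,E:wait,S:car2-GO,W:wait | queues: N=0 E=2 S=0 W=0
Step 2 [NS]: N:empty,E:wait,S:empty,W:wait | queues: N=0 E=2 S=0 W=0
Step 3 [EW]: N:wait,E:car1-GO,S:wait,W:empty | queues: N=0 E=1 S=0 W=0
Step 4 [EW]: N:wait,E:car3-GO,S:wait,W:empty | queues: N=0 E=0 S=0 W=0
Car 3 crosses at step 4

4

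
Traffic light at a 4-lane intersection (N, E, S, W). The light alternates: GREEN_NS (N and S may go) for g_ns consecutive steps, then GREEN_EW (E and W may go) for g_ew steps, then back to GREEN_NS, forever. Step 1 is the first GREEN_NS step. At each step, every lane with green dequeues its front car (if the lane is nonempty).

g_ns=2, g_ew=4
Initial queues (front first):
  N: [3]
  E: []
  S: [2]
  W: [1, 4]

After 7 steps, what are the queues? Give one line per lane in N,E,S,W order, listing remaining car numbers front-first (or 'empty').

Step 1 [NS]: N:car3-GO,E:wait,S:car2-GO,W:wait | queues: N=0 E=0 S=0 W=2
Step 2 [NS]: N:empty,E:wait,S:empty,W:wait | queues: N=0 E=0 S=0 W=2
Step 3 [EW]: N:wait,E:empty,S:wait,W:car1-GO | queues: N=0 E=0 S=0 W=1
Step 4 [EW]: N:wait,E:empty,S:wait,W:car4-GO | queues: N=0 E=0 S=0 W=0

N: empty
E: empty
S: empty
W: empty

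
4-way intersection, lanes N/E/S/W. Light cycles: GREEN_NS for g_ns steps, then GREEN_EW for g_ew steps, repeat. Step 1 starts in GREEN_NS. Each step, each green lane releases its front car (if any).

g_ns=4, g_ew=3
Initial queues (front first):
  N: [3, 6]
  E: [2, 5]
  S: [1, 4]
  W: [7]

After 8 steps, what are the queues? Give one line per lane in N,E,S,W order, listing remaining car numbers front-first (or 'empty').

Step 1 [NS]: N:car3-GO,E:wait,S:car1-GO,W:wait | queues: N=1 E=2 S=1 W=1
Step 2 [NS]: N:car6-GO,E:wait,S:car4-GO,W:wait | queues: N=0 E=2 S=0 W=1
Step 3 [NS]: N:empty,E:wait,S:empty,W:wait | queues: N=0 E=2 S=0 W=1
Step 4 [NS]: N:empty,E:wait,S:empty,W:wait | queues: N=0 E=2 S=0 W=1
Step 5 [EW]: N:wait,E:car2-GO,S:wait,W:car7-GO | queues: N=0 E=1 S=0 W=0
Step 6 [EW]: N:wait,E:car5-GO,S:wait,W:empty | queues: N=0 E=0 S=0 W=0

N: empty
E: empty
S: empty
W: empty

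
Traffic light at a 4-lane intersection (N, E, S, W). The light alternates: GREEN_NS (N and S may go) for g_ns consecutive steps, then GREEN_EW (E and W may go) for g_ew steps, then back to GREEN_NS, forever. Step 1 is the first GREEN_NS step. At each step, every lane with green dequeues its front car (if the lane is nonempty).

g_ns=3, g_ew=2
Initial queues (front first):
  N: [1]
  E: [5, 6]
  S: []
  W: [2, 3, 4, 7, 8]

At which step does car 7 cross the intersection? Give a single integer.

Step 1 [NS]: N:car1-GO,E:wait,S:empty,W:wait | queues: N=0 E=2 S=0 W=5
Step 2 [NS]: N:empty,E:wait,S:empty,W:wait | queues: N=0 E=2 S=0 W=5
Step 3 [NS]: N:empty,E:wait,S:empty,W:wait | queues: N=0 E=2 S=0 W=5
Step 4 [EW]: N:wait,E:car5-GO,S:wait,W:car2-GO | queues: N=0 E=1 S=0 W=4
Step 5 [EW]: N:wait,E:car6-GO,S:wait,W:car3-GO | queues: N=0 E=0 S=0 W=3
Step 6 [NS]: N:empty,E:wait,S:empty,W:wait | queues: N=0 E=0 S=0 W=3
Step 7 [NS]: N:empty,E:wait,S:empty,W:wait | queues: N=0 E=0 S=0 W=3
Step 8 [NS]: N:empty,E:wait,S:empty,W:wait | queues: N=0 E=0 S=0 W=3
Step 9 [EW]: N:wait,E:empty,S:wait,W:car4-GO | queues: N=0 E=0 S=0 W=2
Step 10 [EW]: N:wait,E:empty,S:wait,W:car7-GO | queues: N=0 E=0 S=0 W=1
Step 11 [NS]: N:empty,E:wait,S:empty,W:wait | queues: N=0 E=0 S=0 W=1
Step 12 [NS]: N:empty,E:wait,S:empty,W:wait | queues: N=0 E=0 S=0 W=1
Step 13 [NS]: N:empty,E:wait,S:empty,W:wait | queues: N=0 E=0 S=0 W=1
Step 14 [EW]: N:wait,E:empty,S:wait,W:car8-GO | queues: N=0 E=0 S=0 W=0
Car 7 crosses at step 10

10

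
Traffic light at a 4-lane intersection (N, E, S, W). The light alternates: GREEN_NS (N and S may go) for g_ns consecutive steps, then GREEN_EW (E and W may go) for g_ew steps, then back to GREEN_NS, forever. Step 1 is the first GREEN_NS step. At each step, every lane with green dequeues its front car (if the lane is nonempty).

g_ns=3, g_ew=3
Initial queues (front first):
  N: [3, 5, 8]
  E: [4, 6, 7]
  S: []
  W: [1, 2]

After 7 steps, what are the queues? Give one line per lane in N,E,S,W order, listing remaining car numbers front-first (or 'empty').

Step 1 [NS]: N:car3-GO,E:wait,S:empty,W:wait | queues: N=2 E=3 S=0 W=2
Step 2 [NS]: N:car5-GO,E:wait,S:empty,W:wait | queues: N=1 E=3 S=0 W=2
Step 3 [NS]: N:car8-GO,E:wait,S:empty,W:wait | queues: N=0 E=3 S=0 W=2
Step 4 [EW]: N:wait,E:car4-GO,S:wait,W:car1-GO | queues: N=0 E=2 S=0 W=1
Step 5 [EW]: N:wait,E:car6-GO,S:wait,W:car2-GO | queues: N=0 E=1 S=0 W=0
Step 6 [EW]: N:wait,E:car7-GO,S:wait,W:empty | queues: N=0 E=0 S=0 W=0

N: empty
E: empty
S: empty
W: empty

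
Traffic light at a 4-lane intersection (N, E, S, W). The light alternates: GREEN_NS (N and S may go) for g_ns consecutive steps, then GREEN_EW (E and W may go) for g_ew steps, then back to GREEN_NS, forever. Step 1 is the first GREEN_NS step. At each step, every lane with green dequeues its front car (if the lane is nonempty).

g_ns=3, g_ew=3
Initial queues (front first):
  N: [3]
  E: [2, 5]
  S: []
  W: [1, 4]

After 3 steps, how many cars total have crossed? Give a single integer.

Answer: 1

Derivation:
Step 1 [NS]: N:car3-GO,E:wait,S:empty,W:wait | queues: N=0 E=2 S=0 W=2
Step 2 [NS]: N:empty,E:wait,S:empty,W:wait | queues: N=0 E=2 S=0 W=2
Step 3 [NS]: N:empty,E:wait,S:empty,W:wait | queues: N=0 E=2 S=0 W=2
Cars crossed by step 3: 1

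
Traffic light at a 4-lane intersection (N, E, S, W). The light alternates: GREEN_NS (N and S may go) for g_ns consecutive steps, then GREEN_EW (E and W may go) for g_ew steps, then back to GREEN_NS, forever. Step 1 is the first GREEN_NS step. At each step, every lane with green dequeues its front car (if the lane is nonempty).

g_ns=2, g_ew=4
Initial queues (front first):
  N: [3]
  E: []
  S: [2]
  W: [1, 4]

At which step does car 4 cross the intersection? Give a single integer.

Step 1 [NS]: N:car3-GO,E:wait,S:car2-GO,W:wait | queues: N=0 E=0 S=0 W=2
Step 2 [NS]: N:empty,E:wait,S:empty,W:wait | queues: N=0 E=0 S=0 W=2
Step 3 [EW]: N:wait,E:empty,S:wait,W:car1-GO | queues: N=0 E=0 S=0 W=1
Step 4 [EW]: N:wait,E:empty,S:wait,W:car4-GO | queues: N=0 E=0 S=0 W=0
Car 4 crosses at step 4

4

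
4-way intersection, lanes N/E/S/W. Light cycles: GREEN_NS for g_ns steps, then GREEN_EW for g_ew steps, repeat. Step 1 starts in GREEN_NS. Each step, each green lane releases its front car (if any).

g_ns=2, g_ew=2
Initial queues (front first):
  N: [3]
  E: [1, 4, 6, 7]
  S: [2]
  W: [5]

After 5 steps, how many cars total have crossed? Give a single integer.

Answer: 5

Derivation:
Step 1 [NS]: N:car3-GO,E:wait,S:car2-GO,W:wait | queues: N=0 E=4 S=0 W=1
Step 2 [NS]: N:empty,E:wait,S:empty,W:wait | queues: N=0 E=4 S=0 W=1
Step 3 [EW]: N:wait,E:car1-GO,S:wait,W:car5-GO | queues: N=0 E=3 S=0 W=0
Step 4 [EW]: N:wait,E:car4-GO,S:wait,W:empty | queues: N=0 E=2 S=0 W=0
Step 5 [NS]: N:empty,E:wait,S:empty,W:wait | queues: N=0 E=2 S=0 W=0
Cars crossed by step 5: 5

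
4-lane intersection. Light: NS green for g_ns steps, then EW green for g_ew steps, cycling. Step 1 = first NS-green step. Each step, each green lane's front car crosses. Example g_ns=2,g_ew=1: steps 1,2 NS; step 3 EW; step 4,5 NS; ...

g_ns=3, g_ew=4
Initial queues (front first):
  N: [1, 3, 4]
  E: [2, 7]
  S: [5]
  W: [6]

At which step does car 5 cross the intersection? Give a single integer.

Step 1 [NS]: N:car1-GO,E:wait,S:car5-GO,W:wait | queues: N=2 E=2 S=0 W=1
Step 2 [NS]: N:car3-GO,E:wait,S:empty,W:wait | queues: N=1 E=2 S=0 W=1
Step 3 [NS]: N:car4-GO,E:wait,S:empty,W:wait | queues: N=0 E=2 S=0 W=1
Step 4 [EW]: N:wait,E:car2-GO,S:wait,W:car6-GO | queues: N=0 E=1 S=0 W=0
Step 5 [EW]: N:wait,E:car7-GO,S:wait,W:empty | queues: N=0 E=0 S=0 W=0
Car 5 crosses at step 1

1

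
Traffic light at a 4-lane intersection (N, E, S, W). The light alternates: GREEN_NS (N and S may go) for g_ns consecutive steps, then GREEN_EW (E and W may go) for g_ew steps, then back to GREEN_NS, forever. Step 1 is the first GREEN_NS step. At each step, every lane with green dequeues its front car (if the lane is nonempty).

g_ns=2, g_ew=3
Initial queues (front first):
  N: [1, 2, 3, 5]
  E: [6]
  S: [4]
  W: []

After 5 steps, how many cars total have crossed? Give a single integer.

Step 1 [NS]: N:car1-GO,E:wait,S:car4-GO,W:wait | queues: N=3 E=1 S=0 W=0
Step 2 [NS]: N:car2-GO,E:wait,S:empty,W:wait | queues: N=2 E=1 S=0 W=0
Step 3 [EW]: N:wait,E:car6-GO,S:wait,W:empty | queues: N=2 E=0 S=0 W=0
Step 4 [EW]: N:wait,E:empty,S:wait,W:empty | queues: N=2 E=0 S=0 W=0
Step 5 [EW]: N:wait,E:empty,S:wait,W:empty | queues: N=2 E=0 S=0 W=0
Cars crossed by step 5: 4

Answer: 4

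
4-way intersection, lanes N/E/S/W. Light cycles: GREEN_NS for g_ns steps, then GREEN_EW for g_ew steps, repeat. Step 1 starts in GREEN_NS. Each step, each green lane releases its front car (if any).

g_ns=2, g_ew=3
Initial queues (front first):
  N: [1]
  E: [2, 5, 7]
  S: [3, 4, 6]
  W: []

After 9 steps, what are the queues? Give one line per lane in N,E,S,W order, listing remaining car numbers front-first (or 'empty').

Step 1 [NS]: N:car1-GO,E:wait,S:car3-GO,W:wait | queues: N=0 E=3 S=2 W=0
Step 2 [NS]: N:empty,E:wait,S:car4-GO,W:wait | queues: N=0 E=3 S=1 W=0
Step 3 [EW]: N:wait,E:car2-GO,S:wait,W:empty | queues: N=0 E=2 S=1 W=0
Step 4 [EW]: N:wait,E:car5-GO,S:wait,W:empty | queues: N=0 E=1 S=1 W=0
Step 5 [EW]: N:wait,E:car7-GO,S:wait,W:empty | queues: N=0 E=0 S=1 W=0
Step 6 [NS]: N:empty,E:wait,S:car6-GO,W:wait | queues: N=0 E=0 S=0 W=0

N: empty
E: empty
S: empty
W: empty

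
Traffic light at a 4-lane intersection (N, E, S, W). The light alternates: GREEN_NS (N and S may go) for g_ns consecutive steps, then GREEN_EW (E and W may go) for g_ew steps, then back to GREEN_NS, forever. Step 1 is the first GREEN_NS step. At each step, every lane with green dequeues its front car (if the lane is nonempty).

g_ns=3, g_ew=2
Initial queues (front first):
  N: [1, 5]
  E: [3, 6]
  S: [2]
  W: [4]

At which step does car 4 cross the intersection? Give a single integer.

Step 1 [NS]: N:car1-GO,E:wait,S:car2-GO,W:wait | queues: N=1 E=2 S=0 W=1
Step 2 [NS]: N:car5-GO,E:wait,S:empty,W:wait | queues: N=0 E=2 S=0 W=1
Step 3 [NS]: N:empty,E:wait,S:empty,W:wait | queues: N=0 E=2 S=0 W=1
Step 4 [EW]: N:wait,E:car3-GO,S:wait,W:car4-GO | queues: N=0 E=1 S=0 W=0
Step 5 [EW]: N:wait,E:car6-GO,S:wait,W:empty | queues: N=0 E=0 S=0 W=0
Car 4 crosses at step 4

4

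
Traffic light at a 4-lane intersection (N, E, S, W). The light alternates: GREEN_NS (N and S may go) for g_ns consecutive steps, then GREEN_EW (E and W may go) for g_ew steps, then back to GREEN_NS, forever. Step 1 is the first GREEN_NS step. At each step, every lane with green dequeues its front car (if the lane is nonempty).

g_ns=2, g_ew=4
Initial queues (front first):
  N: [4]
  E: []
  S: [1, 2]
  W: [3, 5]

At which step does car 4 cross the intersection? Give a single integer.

Step 1 [NS]: N:car4-GO,E:wait,S:car1-GO,W:wait | queues: N=0 E=0 S=1 W=2
Step 2 [NS]: N:empty,E:wait,S:car2-GO,W:wait | queues: N=0 E=0 S=0 W=2
Step 3 [EW]: N:wait,E:empty,S:wait,W:car3-GO | queues: N=0 E=0 S=0 W=1
Step 4 [EW]: N:wait,E:empty,S:wait,W:car5-GO | queues: N=0 E=0 S=0 W=0
Car 4 crosses at step 1

1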